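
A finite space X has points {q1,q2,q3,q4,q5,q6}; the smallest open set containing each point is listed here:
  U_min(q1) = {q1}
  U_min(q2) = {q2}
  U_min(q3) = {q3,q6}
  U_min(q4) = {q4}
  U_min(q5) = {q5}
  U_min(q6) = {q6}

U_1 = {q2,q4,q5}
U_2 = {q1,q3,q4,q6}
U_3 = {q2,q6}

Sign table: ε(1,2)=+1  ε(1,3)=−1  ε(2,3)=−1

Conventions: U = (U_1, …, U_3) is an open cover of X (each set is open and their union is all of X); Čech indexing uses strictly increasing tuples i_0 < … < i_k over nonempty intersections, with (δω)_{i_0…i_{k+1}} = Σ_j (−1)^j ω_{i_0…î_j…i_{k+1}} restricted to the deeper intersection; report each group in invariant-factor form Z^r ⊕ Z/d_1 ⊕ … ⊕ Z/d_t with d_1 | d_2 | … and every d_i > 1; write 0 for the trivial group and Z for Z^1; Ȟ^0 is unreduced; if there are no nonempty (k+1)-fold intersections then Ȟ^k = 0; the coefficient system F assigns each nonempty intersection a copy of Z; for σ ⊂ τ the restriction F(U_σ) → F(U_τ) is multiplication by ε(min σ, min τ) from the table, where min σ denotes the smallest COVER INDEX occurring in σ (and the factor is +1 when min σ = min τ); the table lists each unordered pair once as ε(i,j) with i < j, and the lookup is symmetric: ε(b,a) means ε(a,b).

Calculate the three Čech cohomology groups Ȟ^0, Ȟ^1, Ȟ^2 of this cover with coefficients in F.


Ȟ^0(U;F) ≅ Z, Ȟ^1(U;F) ≅ Z and Ȟ^2(U;F) ≅ 0

nonempty intersections:
  U12={q4} U13={q2} U23={q6}
C dims 3,3; δ0: rk 2, SNF 1^2
Ȟ^0: (3−2)−0=1 ⇒ Z
Ȟ^1: (3−0)−2=1 ⇒ Z
Ȟ^2: (0−0)−0=0 ⇒ 0


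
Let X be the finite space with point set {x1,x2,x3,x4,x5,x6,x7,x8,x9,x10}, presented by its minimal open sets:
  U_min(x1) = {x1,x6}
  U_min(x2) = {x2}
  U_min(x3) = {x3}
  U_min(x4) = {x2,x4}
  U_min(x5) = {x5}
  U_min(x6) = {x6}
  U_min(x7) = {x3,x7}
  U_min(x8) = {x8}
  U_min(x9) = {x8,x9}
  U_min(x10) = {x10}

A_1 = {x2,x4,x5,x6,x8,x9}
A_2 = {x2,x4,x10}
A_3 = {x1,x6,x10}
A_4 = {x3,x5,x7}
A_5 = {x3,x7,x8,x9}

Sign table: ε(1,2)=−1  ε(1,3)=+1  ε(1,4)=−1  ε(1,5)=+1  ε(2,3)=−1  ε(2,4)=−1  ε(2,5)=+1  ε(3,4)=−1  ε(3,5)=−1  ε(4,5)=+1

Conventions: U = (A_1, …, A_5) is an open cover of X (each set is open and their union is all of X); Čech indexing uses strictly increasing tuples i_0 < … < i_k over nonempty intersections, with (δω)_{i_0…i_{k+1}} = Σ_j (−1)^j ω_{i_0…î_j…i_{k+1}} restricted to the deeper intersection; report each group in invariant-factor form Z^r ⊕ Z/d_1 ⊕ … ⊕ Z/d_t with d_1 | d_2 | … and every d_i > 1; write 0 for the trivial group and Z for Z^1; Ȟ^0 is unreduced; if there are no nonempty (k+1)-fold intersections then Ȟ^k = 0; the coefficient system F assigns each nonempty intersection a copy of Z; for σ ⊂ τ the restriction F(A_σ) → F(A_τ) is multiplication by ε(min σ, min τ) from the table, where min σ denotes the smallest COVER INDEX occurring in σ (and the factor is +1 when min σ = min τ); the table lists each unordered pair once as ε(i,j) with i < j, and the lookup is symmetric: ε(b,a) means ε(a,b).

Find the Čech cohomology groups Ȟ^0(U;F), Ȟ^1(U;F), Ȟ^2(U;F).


nerve of the cover:
  A12={x2,x4} A13={x6} A14={x5} A15={x8,x9} A23={x10} A45={x3,x7}
C dims 5,6; δ0: rk 5, SNF 1^4·2
Ȟ^0 = (5 − 5) − 0 = 0, so Ȟ^0 ≅ 0
Ȟ^1 = (6 − 0) − 5 = 1 plus torsion [2], so Ȟ^1 ≅ Z ⊕ Z/2
Ȟ^2 = (0 − 0) − 0 = 0, so Ȟ^2 ≅ 0

Ȟ^0 = 0,  Ȟ^1 = Z ⊕ Z/2,  Ȟ^2 = 0


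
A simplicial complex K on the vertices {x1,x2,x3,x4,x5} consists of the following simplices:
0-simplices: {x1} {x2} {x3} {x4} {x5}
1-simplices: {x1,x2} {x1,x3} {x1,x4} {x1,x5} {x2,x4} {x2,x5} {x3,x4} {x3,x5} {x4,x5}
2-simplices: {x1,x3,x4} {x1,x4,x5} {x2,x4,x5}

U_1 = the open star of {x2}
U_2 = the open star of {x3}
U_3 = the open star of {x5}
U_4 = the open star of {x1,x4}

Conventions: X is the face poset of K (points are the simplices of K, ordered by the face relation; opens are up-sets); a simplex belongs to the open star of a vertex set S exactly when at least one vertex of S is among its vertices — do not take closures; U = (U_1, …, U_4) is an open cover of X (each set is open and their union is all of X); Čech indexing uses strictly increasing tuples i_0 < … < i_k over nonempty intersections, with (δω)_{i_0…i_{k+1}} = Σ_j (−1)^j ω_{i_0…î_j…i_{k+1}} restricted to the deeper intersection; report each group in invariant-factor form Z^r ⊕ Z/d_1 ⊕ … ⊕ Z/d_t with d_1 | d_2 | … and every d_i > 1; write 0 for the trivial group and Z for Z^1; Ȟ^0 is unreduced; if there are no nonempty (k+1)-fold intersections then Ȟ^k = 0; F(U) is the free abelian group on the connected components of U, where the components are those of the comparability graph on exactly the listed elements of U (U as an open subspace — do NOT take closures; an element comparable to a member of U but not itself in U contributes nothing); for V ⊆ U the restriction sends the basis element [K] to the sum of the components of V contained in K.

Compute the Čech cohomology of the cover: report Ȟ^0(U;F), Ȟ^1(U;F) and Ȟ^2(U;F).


Ȟ^0 = Z, Ȟ^1 = Z^2 and Ȟ^2 = 0

nerve simplices:
  U1={{x2},{x1,x2},{x2,x4},{x2,x5},{x2,x4,x5}} U2={{x3},{x1,x3},{x3,x4},{x3,x5},{x1,x3,x4}} U3={{x5},{x1,x5},{x2,x5},{x3,x5},{x4,x5},{x1,x4,x5},{x2,x4,x5}} U4={{x1},{x4},{x1,x2},{x1,x3},{x1,x4},{x1,x5},{x2,x4},{x3,x4},{x4,x5},{x1,x3,x4},{x1,x4,x5},{x2,x4,x5}}
  U13={{x2,x5},{x2,x4,x5}} U14={{x1,x2},{x2,x4},{x2,x4,x5}} U23={{x3,x5}} U24={{x1,x3},{x3,x4},{x1,x3,x4}} U34={{x1,x5},{x4,x5},{x1,x4,x5},{x2,x4,x5}}
  U134={{x2,x4,x5}}
components per intersection:
  U1: {{x2},{x1,x2},{x2,x4},{x2,x5},{x2,x4,x5}}
  U2: {{x3},{x1,x3},{x3,x4},{x3,x5},{x1,x3,x4}}
  U3: {{x5},{x1,x5},{x2,x5},{x3,x5},{x4,x5},{x1,x4,x5},{x2,x4,x5}}
  U4: {{x1},{x4},{x1,x2},{x1,x3},{x1,x4},{x1,x5},{x2,x4},{x3,x4},{x4,x5},{x1,x3,x4},{x1,x4,x5},{x2,x4,x5}}
  U13: {{x2,x5},{x2,x4,x5}}
  U14: {{x1,x2}} {{x2,x4},{x2,x4,x5}}
  U23: {{x3,x5}}
  U24: {{x1,x3},{x3,x4},{x1,x3,x4}}
  U34: {{x1,x5},{x4,x5},{x1,x4,x5},{x2,x4,x5}}
  U134: {{x2,x4,x5}}
C dims 4,6,1; δ0: rk 3, SNF 1^3; δ1: rk 1, SNF 1^1
degree 0: 4−3−0 = 1 → Ȟ^0 ≅ Z
degree 1: 6−1−3 = 2 → Ȟ^1 ≅ Z^2
degree 2: 1−0−1 = 0 → Ȟ^2 ≅ 0


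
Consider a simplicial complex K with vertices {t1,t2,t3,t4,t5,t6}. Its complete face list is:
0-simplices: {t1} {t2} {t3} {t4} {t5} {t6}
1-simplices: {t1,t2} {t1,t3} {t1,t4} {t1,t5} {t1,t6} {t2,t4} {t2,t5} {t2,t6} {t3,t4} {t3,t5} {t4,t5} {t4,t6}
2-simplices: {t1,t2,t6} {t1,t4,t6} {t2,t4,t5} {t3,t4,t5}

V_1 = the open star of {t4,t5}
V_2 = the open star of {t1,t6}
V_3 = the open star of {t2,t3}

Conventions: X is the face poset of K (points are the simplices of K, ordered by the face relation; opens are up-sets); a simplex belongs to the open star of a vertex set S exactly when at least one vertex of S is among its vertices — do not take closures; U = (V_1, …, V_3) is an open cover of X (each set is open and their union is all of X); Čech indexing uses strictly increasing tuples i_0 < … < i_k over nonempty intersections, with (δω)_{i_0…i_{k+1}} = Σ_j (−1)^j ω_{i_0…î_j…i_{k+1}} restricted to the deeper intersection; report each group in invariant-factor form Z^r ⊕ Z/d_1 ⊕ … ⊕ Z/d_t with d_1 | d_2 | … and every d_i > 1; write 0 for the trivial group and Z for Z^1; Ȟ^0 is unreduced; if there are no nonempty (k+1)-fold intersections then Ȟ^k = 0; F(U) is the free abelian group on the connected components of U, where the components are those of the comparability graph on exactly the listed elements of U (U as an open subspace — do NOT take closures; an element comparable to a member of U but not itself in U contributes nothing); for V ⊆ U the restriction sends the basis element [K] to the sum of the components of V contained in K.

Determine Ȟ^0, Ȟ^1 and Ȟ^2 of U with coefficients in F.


Ȟ^0 ≅ Z; Ȟ^1 ≅ Z^3; Ȟ^2 ≅ 0

cover nerve:
  V1={{t4},{t5},{t1,t4},{t1,t5},{t2,t4},{t2,t5},{t3,t4},{t3,t5},{t4,t5},{t4,t6},{t1,t4,t6},{t2,t4,t5},{t3,t4,t5}} V2={{t1},{t6},{t1,t2},{t1,t3},{t1,t4},{t1,t5},{t1,t6},{t2,t6},{t4,t6},{t1,t2,t6},{t1,t4,t6}} V3={{t2},{t3},{t1,t2},{t1,t3},{t2,t4},{t2,t5},{t2,t6},{t3,t4},{t3,t5},{t1,t2,t6},{t2,t4,t5},{t3,t4,t5}}
  V12={{t1,t4},{t1,t5},{t4,t6},{t1,t4,t6}} V13={{t2,t4},{t2,t5},{t3,t4},{t3,t5},{t2,t4,t5},{t3,t4,t5}} V23={{t1,t2},{t1,t3},{t2,t6},{t1,t2,t6}}
components per intersection:
  V1: {{t4},{t5},{t1,t4},{t1,t5},{t2,t4},{t2,t5},{t3,t4},{t3,t5},{t4,t5},{t4,t6},{t1,t4,t6},{t2,t4,t5},{t3,t4,t5}}
  V2: {{t1},{t6},{t1,t2},{t1,t3},{t1,t4},{t1,t5},{t1,t6},{t2,t6},{t4,t6},{t1,t2,t6},{t1,t4,t6}}
  V3: {{t2},{t1,t2},{t2,t4},{t2,t5},{t2,t6},{t1,t2,t6},{t2,t4,t5}} {{t3},{t1,t3},{t3,t4},{t3,t5},{t3,t4,t5}}
  V12: {{t1,t4},{t4,t6},{t1,t4,t6}} {{t1,t5}}
  V13: {{t2,t4},{t2,t5},{t2,t4,t5}} {{t3,t4},{t3,t5},{t3,t4,t5}}
  V23: {{t1,t2},{t2,t6},{t1,t2,t6}} {{t1,t3}}
C dims 4,6; δ0: rk 3, SNF 1^3
Ȟ^0: (4−3)−0=1 ⇒ Z
Ȟ^1: (6−0)−3=3 ⇒ Z^3
Ȟ^2: (0−0)−0=0 ⇒ 0


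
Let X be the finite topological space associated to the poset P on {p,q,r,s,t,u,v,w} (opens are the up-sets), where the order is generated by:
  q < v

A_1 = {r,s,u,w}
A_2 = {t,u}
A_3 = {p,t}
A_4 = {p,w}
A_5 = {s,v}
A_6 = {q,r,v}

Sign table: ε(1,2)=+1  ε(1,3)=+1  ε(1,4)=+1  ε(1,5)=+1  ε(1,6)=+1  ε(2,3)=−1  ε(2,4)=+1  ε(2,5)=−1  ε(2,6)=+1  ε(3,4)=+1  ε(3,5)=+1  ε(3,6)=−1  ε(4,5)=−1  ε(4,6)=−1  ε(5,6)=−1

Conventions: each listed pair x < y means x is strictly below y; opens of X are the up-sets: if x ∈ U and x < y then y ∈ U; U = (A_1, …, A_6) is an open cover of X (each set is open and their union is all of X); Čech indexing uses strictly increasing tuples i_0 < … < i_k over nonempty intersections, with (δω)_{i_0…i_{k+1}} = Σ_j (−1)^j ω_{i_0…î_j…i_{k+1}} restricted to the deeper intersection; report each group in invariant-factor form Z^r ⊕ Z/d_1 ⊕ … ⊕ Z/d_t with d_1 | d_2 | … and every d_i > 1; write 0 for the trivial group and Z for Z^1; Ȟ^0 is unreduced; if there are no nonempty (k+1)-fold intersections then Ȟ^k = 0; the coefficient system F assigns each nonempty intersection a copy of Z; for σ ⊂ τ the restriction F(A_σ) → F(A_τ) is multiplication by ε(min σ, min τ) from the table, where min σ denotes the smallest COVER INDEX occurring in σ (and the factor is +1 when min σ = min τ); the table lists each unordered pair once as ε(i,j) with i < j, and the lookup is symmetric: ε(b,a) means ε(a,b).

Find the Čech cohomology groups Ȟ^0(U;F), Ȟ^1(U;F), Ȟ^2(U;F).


nerve of the cover:
  A12={u} A14={w} A15={s} A16={r} A23={t} A34={p} A56={v}
C dims 6,7; δ0: rk 6, SNF 1^5·2
Ȟ^0 = (6 − 6) − 0 = 0, so Ȟ^0 ≅ 0
Ȟ^1 = (7 − 0) − 6 = 1 plus torsion [2], so Ȟ^1 ≅ Z ⊕ Z/2
Ȟ^2 = (0 − 0) − 0 = 0, so Ȟ^2 ≅ 0

Ȟ^0(U;F) ≅ 0, Ȟ^1(U;F) ≅ Z ⊕ Z/2, Ȟ^2(U;F) ≅ 0


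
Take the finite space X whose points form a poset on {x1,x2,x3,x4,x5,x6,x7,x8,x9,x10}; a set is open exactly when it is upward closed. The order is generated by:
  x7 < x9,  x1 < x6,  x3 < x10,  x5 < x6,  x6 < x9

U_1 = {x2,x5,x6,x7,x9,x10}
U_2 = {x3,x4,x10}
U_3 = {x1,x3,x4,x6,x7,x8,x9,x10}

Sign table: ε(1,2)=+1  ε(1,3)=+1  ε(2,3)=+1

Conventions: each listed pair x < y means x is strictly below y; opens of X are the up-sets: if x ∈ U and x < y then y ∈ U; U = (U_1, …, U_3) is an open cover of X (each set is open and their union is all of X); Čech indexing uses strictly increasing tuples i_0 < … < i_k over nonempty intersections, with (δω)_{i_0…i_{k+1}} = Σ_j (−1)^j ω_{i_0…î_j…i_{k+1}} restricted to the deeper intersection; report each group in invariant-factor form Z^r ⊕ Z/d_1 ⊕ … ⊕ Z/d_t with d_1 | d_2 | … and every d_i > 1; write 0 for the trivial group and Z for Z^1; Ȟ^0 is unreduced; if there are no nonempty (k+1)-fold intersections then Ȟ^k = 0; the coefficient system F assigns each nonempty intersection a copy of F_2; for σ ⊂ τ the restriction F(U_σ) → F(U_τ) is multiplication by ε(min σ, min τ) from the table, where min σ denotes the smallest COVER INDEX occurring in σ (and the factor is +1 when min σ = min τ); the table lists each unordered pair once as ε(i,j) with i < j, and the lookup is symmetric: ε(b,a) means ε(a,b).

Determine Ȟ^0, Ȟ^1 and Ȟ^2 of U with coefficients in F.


Ȟ^0 ≅ Z/2,  Ȟ^1 ≅ 0,  Ȟ^2 ≅ 0

nerve simplices:
  U12={x10} U13={x6,x7,x9,x10} U23={x3,x4,x10}
  U123={x10}
C dims 3,3,1; δ0: rk_F2 2; δ1: rk_F2 1
degree 0: 3−2−0 = 1 → Ȟ^0 ≅ Z/2
degree 1: 3−1−2 = 0 → Ȟ^1 ≅ 0
degree 2: 1−0−1 = 0 → Ȟ^2 ≅ 0


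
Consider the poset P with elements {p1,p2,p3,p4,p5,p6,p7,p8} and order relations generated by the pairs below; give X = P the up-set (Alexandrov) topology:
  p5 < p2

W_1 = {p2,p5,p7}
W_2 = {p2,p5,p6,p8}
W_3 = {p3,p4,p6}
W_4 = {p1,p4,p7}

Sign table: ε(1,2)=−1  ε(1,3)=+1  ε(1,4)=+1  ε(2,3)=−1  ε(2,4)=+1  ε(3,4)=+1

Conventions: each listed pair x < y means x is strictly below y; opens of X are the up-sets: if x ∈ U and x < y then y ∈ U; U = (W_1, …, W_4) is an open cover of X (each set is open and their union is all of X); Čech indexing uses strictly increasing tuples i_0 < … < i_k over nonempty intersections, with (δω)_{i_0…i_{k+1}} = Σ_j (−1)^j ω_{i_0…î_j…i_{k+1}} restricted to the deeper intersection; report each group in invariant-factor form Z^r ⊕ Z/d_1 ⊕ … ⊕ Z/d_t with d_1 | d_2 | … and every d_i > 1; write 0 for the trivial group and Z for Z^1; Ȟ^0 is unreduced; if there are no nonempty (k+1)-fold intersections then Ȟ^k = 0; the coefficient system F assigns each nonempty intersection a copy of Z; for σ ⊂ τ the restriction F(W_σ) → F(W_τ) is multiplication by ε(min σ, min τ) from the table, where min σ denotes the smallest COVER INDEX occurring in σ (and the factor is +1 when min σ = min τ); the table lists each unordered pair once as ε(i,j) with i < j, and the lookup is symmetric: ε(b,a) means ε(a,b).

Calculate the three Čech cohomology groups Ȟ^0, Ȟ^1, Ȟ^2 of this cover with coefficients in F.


Ȟ^0(U;F) ≅ Z, Ȟ^1(U;F) ≅ Z, Ȟ^2(U;F) ≅ 0

nonempty overlaps:
  W12={p2,p5} W14={p7} W23={p6} W34={p4}
C dims 4,4; δ0: rk 3, SNF 1^3
degree 0: 4−3−0 = 1 → Ȟ^0 ≅ Z
degree 1: 4−0−3 = 1 → Ȟ^1 ≅ Z
degree 2: 0−0−0 = 0 → Ȟ^2 ≅ 0


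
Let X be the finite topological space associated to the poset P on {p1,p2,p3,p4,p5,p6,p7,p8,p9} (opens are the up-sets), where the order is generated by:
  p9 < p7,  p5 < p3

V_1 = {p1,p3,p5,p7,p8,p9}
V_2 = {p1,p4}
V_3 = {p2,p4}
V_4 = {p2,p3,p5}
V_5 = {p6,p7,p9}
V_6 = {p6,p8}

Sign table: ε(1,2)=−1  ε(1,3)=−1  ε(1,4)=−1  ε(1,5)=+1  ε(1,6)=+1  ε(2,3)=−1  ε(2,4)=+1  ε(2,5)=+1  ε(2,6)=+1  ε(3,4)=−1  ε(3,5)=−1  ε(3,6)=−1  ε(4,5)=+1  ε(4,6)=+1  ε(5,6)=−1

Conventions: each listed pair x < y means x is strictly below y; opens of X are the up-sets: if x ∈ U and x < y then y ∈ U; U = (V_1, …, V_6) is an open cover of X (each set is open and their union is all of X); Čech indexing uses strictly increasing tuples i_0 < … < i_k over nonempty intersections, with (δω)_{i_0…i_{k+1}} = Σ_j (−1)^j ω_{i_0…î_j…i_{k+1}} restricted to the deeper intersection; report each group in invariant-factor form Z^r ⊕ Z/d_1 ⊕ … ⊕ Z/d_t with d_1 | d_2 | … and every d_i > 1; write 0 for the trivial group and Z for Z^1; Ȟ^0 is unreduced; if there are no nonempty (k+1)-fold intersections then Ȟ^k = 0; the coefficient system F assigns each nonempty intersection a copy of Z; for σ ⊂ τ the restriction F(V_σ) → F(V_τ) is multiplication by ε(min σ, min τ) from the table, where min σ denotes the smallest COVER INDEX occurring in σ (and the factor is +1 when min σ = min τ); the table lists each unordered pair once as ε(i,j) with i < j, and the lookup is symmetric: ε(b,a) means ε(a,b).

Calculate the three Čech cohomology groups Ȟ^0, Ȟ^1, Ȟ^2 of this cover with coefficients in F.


cover nerve:
  V12={p1} V14={p3,p5} V15={p7,p9} V16={p8} V23={p4} V34={p2} V56={p6}
C dims 6,7; δ0: rk 6, SNF 1^5·2
Ȟ^0: (6−6)−0=0 ⇒ 0
Ȟ^1: (7−0)−6=1 plus torsion [2] ⇒ Z ⊕ Z/2
Ȟ^2: (0−0)−0=0 ⇒ 0

Ȟ^0 = 0,  Ȟ^1 = Z ⊕ Z/2,  Ȟ^2 = 0


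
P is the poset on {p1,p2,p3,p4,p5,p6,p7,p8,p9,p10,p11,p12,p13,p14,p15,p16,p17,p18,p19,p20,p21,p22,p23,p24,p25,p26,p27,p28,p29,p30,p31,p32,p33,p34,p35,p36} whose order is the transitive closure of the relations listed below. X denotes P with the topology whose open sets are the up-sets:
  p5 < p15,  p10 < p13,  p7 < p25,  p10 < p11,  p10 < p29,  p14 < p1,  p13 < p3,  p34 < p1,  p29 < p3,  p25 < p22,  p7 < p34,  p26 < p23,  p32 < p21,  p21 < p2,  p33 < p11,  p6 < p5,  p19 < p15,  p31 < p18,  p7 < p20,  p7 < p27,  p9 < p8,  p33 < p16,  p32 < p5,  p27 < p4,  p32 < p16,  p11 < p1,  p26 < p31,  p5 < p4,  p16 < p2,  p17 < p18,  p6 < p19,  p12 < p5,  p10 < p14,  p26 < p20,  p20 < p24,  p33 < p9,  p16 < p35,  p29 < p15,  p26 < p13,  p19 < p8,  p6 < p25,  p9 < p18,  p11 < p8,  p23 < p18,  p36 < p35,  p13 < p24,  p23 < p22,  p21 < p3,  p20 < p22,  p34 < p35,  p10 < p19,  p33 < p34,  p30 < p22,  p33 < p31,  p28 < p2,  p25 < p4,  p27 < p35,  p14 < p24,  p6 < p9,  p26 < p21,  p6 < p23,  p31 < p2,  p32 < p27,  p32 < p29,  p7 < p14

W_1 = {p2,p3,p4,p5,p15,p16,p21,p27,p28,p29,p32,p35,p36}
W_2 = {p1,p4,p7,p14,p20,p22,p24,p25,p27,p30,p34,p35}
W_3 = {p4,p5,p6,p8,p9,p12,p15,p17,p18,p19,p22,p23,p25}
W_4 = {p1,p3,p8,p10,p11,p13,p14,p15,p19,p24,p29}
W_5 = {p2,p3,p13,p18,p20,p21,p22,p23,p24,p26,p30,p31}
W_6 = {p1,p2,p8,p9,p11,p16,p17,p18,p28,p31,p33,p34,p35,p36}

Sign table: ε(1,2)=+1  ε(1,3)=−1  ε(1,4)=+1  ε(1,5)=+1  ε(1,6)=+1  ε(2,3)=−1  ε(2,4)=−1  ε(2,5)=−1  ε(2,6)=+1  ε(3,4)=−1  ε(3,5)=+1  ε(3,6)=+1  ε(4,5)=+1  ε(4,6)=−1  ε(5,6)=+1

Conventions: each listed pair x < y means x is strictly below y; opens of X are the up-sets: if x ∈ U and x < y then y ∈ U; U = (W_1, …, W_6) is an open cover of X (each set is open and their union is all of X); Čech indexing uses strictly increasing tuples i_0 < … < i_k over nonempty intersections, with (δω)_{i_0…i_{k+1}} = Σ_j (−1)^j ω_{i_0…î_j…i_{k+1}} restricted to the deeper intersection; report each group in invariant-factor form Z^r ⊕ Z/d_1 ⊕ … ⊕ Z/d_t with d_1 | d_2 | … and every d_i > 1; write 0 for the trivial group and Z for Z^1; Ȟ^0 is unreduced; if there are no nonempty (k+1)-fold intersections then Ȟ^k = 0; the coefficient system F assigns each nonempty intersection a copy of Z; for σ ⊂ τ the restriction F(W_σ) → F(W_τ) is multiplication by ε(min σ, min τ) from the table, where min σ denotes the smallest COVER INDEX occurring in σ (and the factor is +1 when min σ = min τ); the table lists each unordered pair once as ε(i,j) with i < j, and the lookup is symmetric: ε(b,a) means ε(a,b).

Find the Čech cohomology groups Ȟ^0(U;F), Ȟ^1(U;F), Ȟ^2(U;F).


nonempty intersections:
  W12={p4,p27,p35} W13={p4,p5,p15} W14={p3,p15,p29} W15={p2,p3,p21} W16={p2,p16,p28,p35,p36} W23={p4,p22,p25} W24={p1,p14,p24} W25={p20,p22,p24,p30} W26={p1,p34,p35} W34={p8,p15,p19} W35={p18,p22,p23} W36={p8,p9,p17,p18} W45={p3,p13,p24} W46={p1,p8,p11} W56={p2,p18,p31}
  W123={p4} W126={p35} W134={p15} W145={p3} W156={p2} W235={p22} W245={p24} W246={p1} W346={p8} W356={p18}
C dims 6,15,10; δ0: rk 6, SNF 1^5·2; δ1: rk 9, SNF 1^9
Ȟ^0: (6−6)−0=0 ⇒ 0
Ȟ^1: (15−9)−6=0 plus torsion [2] ⇒ Z/2
Ȟ^2: (10−0)−9=1 ⇒ Z

Ȟ^0 = 0; Ȟ^1 = Z/2; Ȟ^2 = Z


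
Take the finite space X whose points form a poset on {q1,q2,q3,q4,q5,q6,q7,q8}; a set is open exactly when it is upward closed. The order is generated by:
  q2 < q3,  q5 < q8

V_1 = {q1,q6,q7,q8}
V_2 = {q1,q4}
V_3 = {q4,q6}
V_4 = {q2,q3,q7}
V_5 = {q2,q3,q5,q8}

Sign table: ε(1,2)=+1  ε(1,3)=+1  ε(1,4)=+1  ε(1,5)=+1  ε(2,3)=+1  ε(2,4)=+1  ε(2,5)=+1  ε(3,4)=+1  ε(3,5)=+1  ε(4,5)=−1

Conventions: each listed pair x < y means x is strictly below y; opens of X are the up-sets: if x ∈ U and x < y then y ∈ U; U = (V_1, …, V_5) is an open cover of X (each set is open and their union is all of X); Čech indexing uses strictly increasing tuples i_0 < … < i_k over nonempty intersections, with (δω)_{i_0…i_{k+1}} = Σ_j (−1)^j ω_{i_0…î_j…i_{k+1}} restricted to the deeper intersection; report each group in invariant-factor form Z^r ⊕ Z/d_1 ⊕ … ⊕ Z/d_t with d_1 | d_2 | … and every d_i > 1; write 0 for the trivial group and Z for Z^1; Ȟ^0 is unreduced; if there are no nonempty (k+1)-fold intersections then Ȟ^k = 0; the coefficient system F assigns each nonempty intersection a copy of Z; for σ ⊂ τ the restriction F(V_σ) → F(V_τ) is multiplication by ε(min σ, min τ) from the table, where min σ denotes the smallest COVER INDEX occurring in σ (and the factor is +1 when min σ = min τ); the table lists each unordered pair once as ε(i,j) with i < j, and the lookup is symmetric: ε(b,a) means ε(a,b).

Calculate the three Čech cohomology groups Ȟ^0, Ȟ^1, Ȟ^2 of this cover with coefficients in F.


cover nerve:
  V12={q1} V13={q6} V14={q7} V15={q8} V23={q4} V45={q2,q3}
C dims 5,6; δ0: rk 5, SNF 1^4·2
Ȟ^0: (5−5)−0=0 ⇒ 0
Ȟ^1: (6−0)−5=1 plus torsion [2] ⇒ Z ⊕ Z/2
Ȟ^2: (0−0)−0=0 ⇒ 0

Ȟ^0 ≅ 0, Ȟ^1 ≅ Z ⊕ Z/2 and Ȟ^2 ≅ 0


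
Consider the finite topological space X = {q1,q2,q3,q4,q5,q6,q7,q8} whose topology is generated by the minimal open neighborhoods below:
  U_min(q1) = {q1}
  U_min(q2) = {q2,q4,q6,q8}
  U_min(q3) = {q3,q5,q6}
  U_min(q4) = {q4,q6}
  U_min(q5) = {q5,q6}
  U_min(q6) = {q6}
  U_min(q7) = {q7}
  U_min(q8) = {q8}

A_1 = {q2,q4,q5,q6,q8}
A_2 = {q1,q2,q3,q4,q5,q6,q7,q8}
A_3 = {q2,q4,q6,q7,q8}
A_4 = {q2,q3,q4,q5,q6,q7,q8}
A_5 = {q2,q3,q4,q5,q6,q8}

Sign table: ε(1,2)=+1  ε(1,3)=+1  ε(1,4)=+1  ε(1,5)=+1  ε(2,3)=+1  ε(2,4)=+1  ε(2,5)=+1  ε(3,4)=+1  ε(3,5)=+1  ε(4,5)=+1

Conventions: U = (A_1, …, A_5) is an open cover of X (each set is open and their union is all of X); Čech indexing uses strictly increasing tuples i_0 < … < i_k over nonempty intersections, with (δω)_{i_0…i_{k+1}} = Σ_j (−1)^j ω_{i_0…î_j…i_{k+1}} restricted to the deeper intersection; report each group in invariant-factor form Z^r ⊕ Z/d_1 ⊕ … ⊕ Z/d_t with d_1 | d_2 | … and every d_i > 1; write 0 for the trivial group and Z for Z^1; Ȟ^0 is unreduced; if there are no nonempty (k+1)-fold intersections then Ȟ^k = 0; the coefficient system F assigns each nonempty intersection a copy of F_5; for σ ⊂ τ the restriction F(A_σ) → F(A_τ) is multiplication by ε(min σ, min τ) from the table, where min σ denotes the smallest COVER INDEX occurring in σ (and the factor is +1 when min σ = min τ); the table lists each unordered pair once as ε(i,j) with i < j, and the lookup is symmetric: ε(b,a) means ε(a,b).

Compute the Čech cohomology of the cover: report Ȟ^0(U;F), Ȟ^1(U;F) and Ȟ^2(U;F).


nonempty intersections:
  A12={q2,q4,q5,q6,q8} A13={q2,q4,q6,q8} A14={q2,q4,q5,q6,q8} A15={q2,q4,q5,q6,q8} A23={q2,q4,q6,q7,q8} A24={q2,q3,q4,q5,q6,q7,q8} A25={q2,q3,q4,q5,q6,q8} A34={q2,q4,q6,q7,q8} A35={q2,q4,q6,q8} A45={q2,q3,q4,q5,q6,q8}
  A123={q2,q4,q6,q8} A124={q2,q4,q5,q6,q8} A125={q2,q4,q5,q6,q8} A134={q2,q4,q6,q8} A135={q2,q4,q6,q8} A145={q2,q4,q5,q6,q8} A234={q2,q4,q6,q7,q8} A235={q2,q4,q6,q8} A245={q2,q3,q4,q5,q6,q8} A345={q2,q4,q6,q8}
  A1234={q2,q4,q6,q8} A1235={q2,q4,q6,q8} A1245={q2,q4,q5,q6,q8} A1345={q2,q4,q6,q8} A2345={q2,q4,q6,q8}
  A12345={q2,q4,q6,q8}
C dims 5,10,10,5; δ0: rk_F5 4; δ1: rk_F5 6; δ2: rk_F5 4
Ȟ^0: (5−4)−0=1 ⇒ Z/5
Ȟ^1: (10−6)−4=0 ⇒ 0
Ȟ^2: (10−4)−6=0 ⇒ 0

Ȟ^0 = Z/5, Ȟ^1 = 0 and Ȟ^2 = 0


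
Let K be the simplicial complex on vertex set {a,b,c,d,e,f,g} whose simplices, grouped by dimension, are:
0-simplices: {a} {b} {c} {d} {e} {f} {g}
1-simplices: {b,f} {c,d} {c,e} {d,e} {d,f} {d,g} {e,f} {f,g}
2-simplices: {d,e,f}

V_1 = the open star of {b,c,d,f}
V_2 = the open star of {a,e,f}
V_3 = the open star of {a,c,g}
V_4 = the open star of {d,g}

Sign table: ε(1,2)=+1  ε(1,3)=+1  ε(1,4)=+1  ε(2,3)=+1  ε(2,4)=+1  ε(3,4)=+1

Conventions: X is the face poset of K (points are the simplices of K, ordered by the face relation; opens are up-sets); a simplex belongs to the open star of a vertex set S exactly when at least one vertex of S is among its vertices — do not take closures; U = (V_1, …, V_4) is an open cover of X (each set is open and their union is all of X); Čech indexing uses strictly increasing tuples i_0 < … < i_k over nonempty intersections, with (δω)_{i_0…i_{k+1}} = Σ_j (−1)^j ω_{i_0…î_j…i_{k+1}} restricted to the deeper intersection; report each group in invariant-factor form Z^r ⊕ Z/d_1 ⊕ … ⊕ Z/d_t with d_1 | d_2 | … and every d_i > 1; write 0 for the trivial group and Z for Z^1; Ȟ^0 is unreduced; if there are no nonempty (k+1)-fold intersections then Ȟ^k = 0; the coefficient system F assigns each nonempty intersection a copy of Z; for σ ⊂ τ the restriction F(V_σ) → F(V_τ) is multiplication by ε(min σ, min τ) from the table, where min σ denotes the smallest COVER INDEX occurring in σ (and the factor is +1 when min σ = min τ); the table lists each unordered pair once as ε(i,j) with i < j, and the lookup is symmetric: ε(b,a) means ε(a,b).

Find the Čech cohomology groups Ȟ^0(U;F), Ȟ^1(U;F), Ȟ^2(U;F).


Ȟ^0(U;F) ≅ Z; Ȟ^1(U;F) ≅ 0; Ȟ^2(U;F) ≅ 0

nerve simplices:
  V1={{b},{c},{d},{f},{b,f},{c,d},{c,e},{d,e},{d,f},{d,g},{e,f},{f,g},{d,e,f}} V2={{a},{e},{f},{b,f},{c,e},{d,e},{d,f},{e,f},{f,g},{d,e,f}} V3={{a},{c},{g},{c,d},{c,e},{d,g},{f,g}} V4={{d},{g},{c,d},{d,e},{d,f},{d,g},{f,g},{d,e,f}}
  V12={{f},{b,f},{c,e},{d,e},{d,f},{e,f},{f,g},{d,e,f}} V13={{c},{c,d},{c,e},{d,g},{f,g}} V14={{d},{c,d},{d,e},{d,f},{d,g},{f,g},{d,e,f}} V23={{a},{c,e},{f,g}} V24={{d,e},{d,f},{f,g},{d,e,f}} V34={{g},{c,d},{d,g},{f,g}}
  V123={{c,e},{f,g}} V124={{d,e},{d,f},{f,g},{d,e,f}} V134={{c,d},{d,g},{f,g}} V234={{f,g}}
  V1234={{f,g}}
C dims 4,6,4,1; δ0: rk 3, SNF 1^3; δ1: rk 3, SNF 1^3; δ2: rk 1, SNF 1^1
degree 0: 4−3−0 = 1 → Ȟ^0 ≅ Z
degree 1: 6−3−3 = 0 → Ȟ^1 ≅ 0
degree 2: 4−1−3 = 0 → Ȟ^2 ≅ 0


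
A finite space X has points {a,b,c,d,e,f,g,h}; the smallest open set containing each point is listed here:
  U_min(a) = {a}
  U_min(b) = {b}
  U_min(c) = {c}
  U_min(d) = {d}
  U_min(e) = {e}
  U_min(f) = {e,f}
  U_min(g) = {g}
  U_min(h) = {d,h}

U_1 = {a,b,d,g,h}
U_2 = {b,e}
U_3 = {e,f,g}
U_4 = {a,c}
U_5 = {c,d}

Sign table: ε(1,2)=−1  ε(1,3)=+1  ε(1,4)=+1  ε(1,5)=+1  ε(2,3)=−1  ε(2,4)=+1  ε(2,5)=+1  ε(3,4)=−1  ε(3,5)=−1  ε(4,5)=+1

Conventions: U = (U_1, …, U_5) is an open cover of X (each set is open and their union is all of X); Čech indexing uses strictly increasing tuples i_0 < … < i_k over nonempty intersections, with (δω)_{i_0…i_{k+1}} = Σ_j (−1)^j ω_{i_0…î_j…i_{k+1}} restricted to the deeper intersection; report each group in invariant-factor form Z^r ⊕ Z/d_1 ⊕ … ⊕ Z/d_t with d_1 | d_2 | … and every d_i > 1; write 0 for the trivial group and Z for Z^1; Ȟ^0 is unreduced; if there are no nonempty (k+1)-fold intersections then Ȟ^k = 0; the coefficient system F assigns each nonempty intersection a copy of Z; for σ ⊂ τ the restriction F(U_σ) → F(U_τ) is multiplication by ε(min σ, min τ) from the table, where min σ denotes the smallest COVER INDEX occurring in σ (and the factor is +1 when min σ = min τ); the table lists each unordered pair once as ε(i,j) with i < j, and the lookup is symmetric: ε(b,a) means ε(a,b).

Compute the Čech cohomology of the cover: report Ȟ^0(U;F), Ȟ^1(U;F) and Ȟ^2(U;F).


nerve of the cover:
  U12={b} U13={g} U14={a} U15={d} U23={e} U45={c}
C dims 5,6; δ0: rk 4, SNF 1^4
Ȟ^0 = (5 − 4) − 0 = 1, so Ȟ^0 ≅ Z
Ȟ^1 = (6 − 0) − 4 = 2, so Ȟ^1 ≅ Z^2
Ȟ^2 = (0 − 0) − 0 = 0, so Ȟ^2 ≅ 0

Ȟ^0 = Z, Ȟ^1 = Z^2 and Ȟ^2 = 0


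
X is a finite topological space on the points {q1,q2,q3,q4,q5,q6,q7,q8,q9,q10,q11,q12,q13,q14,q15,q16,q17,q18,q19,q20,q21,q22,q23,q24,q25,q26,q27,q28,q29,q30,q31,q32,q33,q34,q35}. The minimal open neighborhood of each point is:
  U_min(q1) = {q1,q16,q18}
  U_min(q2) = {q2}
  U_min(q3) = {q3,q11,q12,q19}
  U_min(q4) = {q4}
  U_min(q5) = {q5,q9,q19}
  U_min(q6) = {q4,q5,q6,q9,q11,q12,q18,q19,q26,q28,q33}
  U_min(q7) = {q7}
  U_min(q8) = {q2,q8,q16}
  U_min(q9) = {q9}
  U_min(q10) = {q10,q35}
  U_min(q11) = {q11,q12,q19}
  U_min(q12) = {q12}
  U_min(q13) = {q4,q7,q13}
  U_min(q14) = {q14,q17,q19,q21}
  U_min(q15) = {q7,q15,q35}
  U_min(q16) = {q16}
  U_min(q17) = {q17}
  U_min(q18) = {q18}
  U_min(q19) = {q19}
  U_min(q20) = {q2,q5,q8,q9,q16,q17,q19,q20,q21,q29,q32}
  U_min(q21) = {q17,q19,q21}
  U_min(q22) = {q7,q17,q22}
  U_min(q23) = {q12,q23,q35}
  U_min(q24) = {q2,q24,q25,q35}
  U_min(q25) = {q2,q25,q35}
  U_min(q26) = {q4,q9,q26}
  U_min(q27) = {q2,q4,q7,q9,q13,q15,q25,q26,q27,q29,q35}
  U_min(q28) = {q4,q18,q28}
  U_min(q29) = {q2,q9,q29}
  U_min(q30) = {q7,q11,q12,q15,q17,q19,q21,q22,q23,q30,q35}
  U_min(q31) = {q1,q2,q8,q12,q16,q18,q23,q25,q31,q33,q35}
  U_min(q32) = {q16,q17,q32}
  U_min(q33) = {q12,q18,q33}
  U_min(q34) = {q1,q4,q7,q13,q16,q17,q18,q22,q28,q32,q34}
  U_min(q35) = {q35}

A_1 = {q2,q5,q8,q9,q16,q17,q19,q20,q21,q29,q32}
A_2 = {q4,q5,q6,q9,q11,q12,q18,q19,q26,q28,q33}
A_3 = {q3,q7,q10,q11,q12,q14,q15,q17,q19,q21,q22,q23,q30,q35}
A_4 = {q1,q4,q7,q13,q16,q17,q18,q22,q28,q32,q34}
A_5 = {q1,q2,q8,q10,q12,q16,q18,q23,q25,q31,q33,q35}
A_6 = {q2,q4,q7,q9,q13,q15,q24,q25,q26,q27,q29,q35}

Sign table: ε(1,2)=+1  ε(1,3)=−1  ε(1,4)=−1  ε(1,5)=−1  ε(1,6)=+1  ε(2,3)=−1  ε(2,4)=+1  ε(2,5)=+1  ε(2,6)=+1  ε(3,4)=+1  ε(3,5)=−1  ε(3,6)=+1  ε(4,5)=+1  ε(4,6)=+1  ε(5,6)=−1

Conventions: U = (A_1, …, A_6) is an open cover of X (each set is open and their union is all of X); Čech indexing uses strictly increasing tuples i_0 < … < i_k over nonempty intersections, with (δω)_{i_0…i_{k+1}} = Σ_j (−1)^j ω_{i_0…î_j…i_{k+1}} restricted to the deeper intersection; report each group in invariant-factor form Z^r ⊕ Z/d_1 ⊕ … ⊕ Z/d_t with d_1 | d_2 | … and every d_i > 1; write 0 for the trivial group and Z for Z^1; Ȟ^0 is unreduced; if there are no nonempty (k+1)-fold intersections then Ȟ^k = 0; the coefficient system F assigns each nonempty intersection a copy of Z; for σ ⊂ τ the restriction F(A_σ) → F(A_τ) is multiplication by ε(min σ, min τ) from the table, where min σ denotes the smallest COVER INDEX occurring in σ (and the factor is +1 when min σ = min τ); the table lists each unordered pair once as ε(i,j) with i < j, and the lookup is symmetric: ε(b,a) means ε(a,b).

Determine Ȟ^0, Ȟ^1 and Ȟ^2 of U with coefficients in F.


nonempty overlaps:
  A12={q5,q9,q19} A13={q17,q19,q21} A14={q16,q17,q32} A15={q2,q8,q16} A16={q2,q9,q29} A23={q11,q12,q19} A24={q4,q18,q28} A25={q12,q18,q33} A26={q4,q9,q26} A34={q7,q17,q22} A35={q10,q12,q23,q35} A36={q7,q15,q35} A45={q1,q16,q18} A46={q4,q7,q13} A56={q2,q25,q35}
  A123={q19} A126={q9} A134={q17} A145={q16} A156={q2} A235={q12} A245={q18} A246={q4} A346={q7} A356={q35}
C dims 6,15,10; δ0: rk 6, SNF 1^5·2; δ1: rk 9, SNF 1^9
degree 0: 6−6−0 = 0 → Ȟ^0 ≅ 0
degree 1: 15−9−6 = 0 plus torsion [2] → Ȟ^1 ≅ Z/2
degree 2: 10−0−9 = 1 → Ȟ^2 ≅ Z

Ȟ^0 = 0, Ȟ^1 = Z/2, Ȟ^2 = Z


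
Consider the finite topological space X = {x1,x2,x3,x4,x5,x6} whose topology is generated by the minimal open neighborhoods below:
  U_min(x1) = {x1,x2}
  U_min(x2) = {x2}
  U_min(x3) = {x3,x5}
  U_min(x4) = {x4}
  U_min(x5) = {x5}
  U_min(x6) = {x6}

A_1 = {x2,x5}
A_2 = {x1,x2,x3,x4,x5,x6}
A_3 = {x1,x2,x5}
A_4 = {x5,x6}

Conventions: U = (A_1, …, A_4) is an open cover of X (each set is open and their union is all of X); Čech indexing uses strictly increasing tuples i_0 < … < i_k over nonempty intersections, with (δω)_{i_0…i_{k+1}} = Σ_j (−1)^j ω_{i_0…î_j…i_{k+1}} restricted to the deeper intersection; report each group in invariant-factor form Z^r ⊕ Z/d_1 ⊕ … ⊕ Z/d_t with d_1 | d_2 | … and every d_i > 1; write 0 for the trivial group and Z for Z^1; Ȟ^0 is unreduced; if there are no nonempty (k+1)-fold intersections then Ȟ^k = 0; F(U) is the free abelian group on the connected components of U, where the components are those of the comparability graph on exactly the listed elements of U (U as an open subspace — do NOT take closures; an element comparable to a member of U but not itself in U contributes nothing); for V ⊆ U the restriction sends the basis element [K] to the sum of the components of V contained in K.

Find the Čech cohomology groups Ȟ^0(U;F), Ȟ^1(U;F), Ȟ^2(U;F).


Ȟ^0 = Z^4, Ȟ^1 = 0, Ȟ^2 = 0

intersection data:
  A12={x2,x5} A13={x2,x5} A14={x5} A23={x1,x2,x5} A24={x5,x6} A34={x5}
  A123={x2,x5} A124={x5} A134={x5} A234={x5}
  A1234={x5}
components per intersection:
  A1: {x2} {x5}
  A2: {x1,x2} {x3,x5} {x4} {x6}
  A3: {x1,x2} {x5}
  A4: {x5} {x6}
  A12: {x2} {x5}
  A13: {x2} {x5}
  A14: {x5}
  A23: {x1,x2} {x5}
  A24: {x5} {x6}
  A34: {x5}
  A123: {x2} {x5}
  A124: {x5}
  A134: {x5}
  A234: {x5}
  A1234: {x5}
C dims 10,10,5,1; δ0: rk 6, SNF 1^6; δ1: rk 4, SNF 1^4; δ2: rk 1, SNF 1^1
Ȟ^0 = (10 − 6) − 0 = 4, so Ȟ^0 ≅ Z^4
Ȟ^1 = (10 − 4) − 6 = 0, so Ȟ^1 ≅ 0
Ȟ^2 = (5 − 1) − 4 = 0, so Ȟ^2 ≅ 0


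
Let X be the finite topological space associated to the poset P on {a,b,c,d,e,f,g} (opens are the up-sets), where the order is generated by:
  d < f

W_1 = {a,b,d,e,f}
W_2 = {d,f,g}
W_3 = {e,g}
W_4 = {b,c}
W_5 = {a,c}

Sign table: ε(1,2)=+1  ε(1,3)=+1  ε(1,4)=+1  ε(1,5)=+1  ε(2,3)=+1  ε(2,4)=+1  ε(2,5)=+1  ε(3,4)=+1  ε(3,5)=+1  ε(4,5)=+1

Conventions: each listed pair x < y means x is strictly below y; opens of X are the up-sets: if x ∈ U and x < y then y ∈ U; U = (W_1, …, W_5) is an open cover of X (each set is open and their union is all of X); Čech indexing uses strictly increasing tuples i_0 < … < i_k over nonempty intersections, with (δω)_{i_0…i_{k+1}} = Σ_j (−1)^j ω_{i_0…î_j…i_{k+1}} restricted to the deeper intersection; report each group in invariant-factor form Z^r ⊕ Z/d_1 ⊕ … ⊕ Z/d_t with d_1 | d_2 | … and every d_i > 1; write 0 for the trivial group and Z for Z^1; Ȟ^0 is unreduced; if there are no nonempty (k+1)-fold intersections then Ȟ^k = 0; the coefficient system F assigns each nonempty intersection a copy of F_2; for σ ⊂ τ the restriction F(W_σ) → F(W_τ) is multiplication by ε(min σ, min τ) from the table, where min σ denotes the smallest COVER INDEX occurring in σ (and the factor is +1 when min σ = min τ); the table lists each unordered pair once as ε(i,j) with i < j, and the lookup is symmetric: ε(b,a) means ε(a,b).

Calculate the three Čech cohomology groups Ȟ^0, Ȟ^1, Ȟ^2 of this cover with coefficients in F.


nonempty intersections:
  W12={d,f} W13={e} W14={b} W15={a} W23={g} W45={c}
C dims 5,6; δ0: rk_F2 4
Ȟ^0: (5−4)−0=1 ⇒ Z/2
Ȟ^1: (6−0)−4=2 ⇒ Z/2 ⊕ Z/2
Ȟ^2: (0−0)−0=0 ⇒ 0

Ȟ^0 = Z/2,  Ȟ^1 = Z/2 ⊕ Z/2,  Ȟ^2 = 0


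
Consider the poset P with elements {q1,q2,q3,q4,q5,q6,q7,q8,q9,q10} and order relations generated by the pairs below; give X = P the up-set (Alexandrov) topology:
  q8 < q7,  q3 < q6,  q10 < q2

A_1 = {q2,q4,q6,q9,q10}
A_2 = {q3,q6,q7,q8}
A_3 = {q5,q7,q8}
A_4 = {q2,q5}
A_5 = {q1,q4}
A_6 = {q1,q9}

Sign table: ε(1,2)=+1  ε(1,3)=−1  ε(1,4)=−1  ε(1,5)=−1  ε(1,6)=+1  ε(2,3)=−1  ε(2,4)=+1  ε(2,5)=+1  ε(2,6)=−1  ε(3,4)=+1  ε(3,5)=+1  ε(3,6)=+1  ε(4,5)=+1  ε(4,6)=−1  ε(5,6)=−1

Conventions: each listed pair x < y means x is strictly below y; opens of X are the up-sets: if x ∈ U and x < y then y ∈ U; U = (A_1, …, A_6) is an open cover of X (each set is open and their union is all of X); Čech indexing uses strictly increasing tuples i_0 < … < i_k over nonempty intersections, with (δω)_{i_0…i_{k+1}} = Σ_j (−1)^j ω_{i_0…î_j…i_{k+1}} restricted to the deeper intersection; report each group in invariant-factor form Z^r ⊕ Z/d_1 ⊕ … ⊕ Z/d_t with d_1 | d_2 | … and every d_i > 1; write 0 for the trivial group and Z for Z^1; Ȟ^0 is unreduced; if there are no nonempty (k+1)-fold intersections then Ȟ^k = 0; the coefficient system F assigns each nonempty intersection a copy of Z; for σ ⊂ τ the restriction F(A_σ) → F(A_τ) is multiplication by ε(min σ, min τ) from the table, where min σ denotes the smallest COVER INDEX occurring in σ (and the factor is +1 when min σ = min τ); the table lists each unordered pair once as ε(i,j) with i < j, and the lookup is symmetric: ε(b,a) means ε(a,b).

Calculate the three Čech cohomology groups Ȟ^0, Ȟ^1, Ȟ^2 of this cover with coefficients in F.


Ȟ^0 ≅ Z,  Ȟ^1 ≅ Z^2,  Ȟ^2 ≅ 0

nerve simplices:
  A12={q6} A14={q2} A15={q4} A16={q9} A23={q7,q8} A34={q5} A56={q1}
C dims 6,7; δ0: rk 5, SNF 1^5
degree 0: 6−5−0 = 1 → Ȟ^0 ≅ Z
degree 1: 7−0−5 = 2 → Ȟ^1 ≅ Z^2
degree 2: 0−0−0 = 0 → Ȟ^2 ≅ 0


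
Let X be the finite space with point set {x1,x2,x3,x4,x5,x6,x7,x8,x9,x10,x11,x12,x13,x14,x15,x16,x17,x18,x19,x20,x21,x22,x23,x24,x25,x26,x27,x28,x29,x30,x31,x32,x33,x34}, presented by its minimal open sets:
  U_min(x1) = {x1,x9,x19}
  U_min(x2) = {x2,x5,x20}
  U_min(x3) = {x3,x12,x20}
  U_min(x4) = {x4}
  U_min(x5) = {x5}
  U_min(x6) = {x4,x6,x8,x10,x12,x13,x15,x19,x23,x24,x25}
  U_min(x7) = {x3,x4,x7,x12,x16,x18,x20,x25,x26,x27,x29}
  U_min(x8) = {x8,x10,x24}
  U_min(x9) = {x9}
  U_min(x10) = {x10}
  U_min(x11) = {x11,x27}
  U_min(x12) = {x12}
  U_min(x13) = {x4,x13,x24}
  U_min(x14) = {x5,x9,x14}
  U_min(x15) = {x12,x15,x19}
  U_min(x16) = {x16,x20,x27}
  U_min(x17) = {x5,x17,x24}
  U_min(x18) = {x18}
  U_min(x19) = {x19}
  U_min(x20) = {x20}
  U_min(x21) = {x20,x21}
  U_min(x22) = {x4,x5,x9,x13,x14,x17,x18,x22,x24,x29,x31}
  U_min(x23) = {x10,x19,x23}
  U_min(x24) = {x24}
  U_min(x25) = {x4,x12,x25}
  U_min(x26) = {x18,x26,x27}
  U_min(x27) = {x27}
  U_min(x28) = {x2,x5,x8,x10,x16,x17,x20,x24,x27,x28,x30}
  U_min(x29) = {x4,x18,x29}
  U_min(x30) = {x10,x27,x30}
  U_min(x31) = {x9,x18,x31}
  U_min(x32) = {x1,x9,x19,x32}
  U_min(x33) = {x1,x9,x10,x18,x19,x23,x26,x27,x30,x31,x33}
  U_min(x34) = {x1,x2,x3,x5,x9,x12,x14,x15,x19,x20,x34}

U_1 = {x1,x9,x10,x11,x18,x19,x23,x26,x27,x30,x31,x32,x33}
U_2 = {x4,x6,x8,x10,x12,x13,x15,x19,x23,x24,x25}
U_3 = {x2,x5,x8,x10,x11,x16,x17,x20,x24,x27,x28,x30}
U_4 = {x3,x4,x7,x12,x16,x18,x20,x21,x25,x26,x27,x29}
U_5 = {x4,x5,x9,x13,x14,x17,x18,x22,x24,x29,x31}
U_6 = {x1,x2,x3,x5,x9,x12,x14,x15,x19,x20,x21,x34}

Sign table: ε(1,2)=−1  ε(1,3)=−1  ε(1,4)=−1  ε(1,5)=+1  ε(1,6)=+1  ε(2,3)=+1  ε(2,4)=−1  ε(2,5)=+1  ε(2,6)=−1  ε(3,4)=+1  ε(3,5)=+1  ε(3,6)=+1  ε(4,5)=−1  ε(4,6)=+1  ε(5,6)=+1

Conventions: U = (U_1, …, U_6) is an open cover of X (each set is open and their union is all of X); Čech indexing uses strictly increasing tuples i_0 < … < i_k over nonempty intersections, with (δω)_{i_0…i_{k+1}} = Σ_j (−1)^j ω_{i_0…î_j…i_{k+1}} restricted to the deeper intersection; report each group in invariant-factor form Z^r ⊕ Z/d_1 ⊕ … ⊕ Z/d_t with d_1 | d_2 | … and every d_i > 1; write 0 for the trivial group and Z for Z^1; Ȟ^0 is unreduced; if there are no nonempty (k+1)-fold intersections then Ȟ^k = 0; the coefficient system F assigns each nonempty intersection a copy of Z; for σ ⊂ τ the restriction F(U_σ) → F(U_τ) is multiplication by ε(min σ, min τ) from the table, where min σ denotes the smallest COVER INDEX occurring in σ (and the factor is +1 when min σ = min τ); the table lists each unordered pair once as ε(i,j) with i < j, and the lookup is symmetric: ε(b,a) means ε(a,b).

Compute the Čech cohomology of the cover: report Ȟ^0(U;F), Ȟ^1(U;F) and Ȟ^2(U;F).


Ȟ^0(U;F) ≅ 0, Ȟ^1(U;F) ≅ Z/2 and Ȟ^2(U;F) ≅ Z

nonempty overlaps:
  U12={x10,x19,x23} U13={x10,x11,x27,x30} U14={x18,x26,x27} U15={x9,x18,x31} U16={x1,x9,x19} U23={x8,x10,x24} U24={x4,x12,x25} U25={x4,x13,x24} U26={x12,x15,x19} U34={x16,x20,x27} U35={x5,x17,x24} U36={x2,x5,x20} U45={x4,x18,x29} U46={x3,x12,x20,x21} U56={x5,x9,x14}
  U123={x10} U126={x19} U134={x27} U145={x18} U156={x9} U235={x24} U245={x4} U246={x12} U346={x20} U356={x5}
C dims 6,15,10; δ0: rk 6, SNF 1^5·2; δ1: rk 9, SNF 1^9
degree 0: 6−6−0 = 0 → Ȟ^0 ≅ 0
degree 1: 15−9−6 = 0 plus torsion [2] → Ȟ^1 ≅ Z/2
degree 2: 10−0−9 = 1 → Ȟ^2 ≅ Z
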